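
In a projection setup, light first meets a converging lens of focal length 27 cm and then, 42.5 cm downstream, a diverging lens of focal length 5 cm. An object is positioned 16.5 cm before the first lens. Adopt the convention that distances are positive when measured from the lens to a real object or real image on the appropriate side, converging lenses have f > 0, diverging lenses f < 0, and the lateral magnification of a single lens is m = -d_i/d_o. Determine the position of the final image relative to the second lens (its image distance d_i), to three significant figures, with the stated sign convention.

Applying the thin-lens equation to the first lens, 1/27 = 1/16.5 + 1/d_i1, which gives d_i1 = -42.429 cm.
With d_i1 < 0 the first image is virtual and lies on the object side; the object distance for lens 2 is d_o2 = 42.5 - (-42.429) = 84.929 cm.
Applying the thin-lens equation again with f_2 = -5 cm and d_o2 = 84.929 cm gives d_i2 = -4.722 cm.

-4.72 cm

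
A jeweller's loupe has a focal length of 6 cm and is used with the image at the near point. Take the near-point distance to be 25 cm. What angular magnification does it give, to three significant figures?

M = 1 + D/f = 1 + 25/6 = 5.167.

5.17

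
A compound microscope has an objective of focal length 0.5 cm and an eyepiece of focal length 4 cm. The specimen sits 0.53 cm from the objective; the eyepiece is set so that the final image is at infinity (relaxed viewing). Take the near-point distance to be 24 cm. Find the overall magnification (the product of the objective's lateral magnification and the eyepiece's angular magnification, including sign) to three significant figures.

-100

Objective: 1/d_i = 1/f_obj - 1/d_o = 1/0.5 - 1/0.53 = 0.11321 cm^-1, so d_i = 8.833 cm.
m_obj = -d_i/d_o = -8.833/0.53 = -16.667.
Eyepiece angular magnification (image at infinity): M_eye = D/f_e = 24/4 = 6.000.
Overall M = m_obj x M_eye = (-16.667)(6.000) = -100.00.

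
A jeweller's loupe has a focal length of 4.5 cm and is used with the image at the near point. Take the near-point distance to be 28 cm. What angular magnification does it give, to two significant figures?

M = 1 + D/f = 1 + 28/4.5 = 7.222.

7.2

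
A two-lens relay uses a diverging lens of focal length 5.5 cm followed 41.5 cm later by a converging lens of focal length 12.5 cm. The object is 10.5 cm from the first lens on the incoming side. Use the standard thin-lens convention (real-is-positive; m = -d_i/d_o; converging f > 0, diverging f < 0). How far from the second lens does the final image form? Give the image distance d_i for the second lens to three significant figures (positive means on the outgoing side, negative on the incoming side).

17.3 cm

Applying the thin-lens equation to the first lens, 1/(-5.5) = 1/10.5 + 1/d_i1, which gives d_i1 = -3.609 cm.
The intermediate image is virtual, 3.609 cm to the left of lens 1, so d_o2 = L - d_i1 = 41.5 - (-3.609) = 45.109 cm.
Applying the thin-lens equation again with f_2 = 12.5 cm and d_o2 = 45.109 cm gives d_i2 = 17.292 cm.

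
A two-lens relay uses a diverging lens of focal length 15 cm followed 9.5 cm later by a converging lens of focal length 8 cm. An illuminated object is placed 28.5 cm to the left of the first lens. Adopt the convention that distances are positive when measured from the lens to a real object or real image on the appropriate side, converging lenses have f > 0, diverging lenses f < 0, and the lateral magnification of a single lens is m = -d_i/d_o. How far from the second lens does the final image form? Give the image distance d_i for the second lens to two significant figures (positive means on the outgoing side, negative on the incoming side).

14 cm

First lens: d_i1 = 1/(1/(-15) - 1/28.5) = -9.828 cm.
With d_i1 < 0 the first image is virtual and lies on the object side; the object distance for lens 2 is d_o2 = 9.5 - (-9.828) = 19.328 cm.
Second lens: d_i2 = 1/(1/8 - 1/(19.328)) = 13.650 cm.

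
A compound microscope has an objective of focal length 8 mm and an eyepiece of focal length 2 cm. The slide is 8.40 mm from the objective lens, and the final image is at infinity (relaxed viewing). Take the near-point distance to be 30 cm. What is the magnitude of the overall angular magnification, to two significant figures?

Convert to cm: f_obj = 8 mm = 0.8 cm; d_o = 8.40 mm = 0.84 cm.
Objective: 1/d_i = 1/f_obj - 1/d_o = 1/0.8 - 1/0.84 = 0.05952 cm^-1, so d_i = 16.800 cm.
m_obj = -d_i/d_o = -16.800/0.84 = -20.000.
Eyepiece angular magnification (image at infinity): M_eye = D/f_e = 30/2 = 15.000.
Overall M = m_obj x M_eye = (-20.000)(15.000) = -300.00.
|M| = 300.00.

300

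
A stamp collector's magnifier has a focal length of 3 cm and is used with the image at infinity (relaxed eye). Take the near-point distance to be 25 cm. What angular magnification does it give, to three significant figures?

8.33

M = D/f = 25/3 = 8.333.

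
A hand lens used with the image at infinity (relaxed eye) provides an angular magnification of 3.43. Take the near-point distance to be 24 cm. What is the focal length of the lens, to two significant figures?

7.0 cm

For the image at infinity, M = D/f.
f = D/M = 24/3.43 = 6.997 cm.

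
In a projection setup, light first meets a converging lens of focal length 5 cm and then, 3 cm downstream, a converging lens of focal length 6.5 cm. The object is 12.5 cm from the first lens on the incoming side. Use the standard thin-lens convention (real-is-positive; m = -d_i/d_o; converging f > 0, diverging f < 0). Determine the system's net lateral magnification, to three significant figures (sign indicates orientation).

-0.366

Applying the thin-lens equation to the first lens, 1/5 = 1/12.5 + 1/d_i1, which gives d_i1 = 8.333 cm.
Its lateral magnification is m_1 = -d_i1/d_o1 = -(8.333)/12.5 = -0.6667.
Since 8.333 cm > 3 cm, the first image lies past the second lens and serves as a virtual object: d_o2 = L - d_i1 = -5.333 cm.
Applying the thin-lens equation again with f_2 = 6.5 cm and d_o2 = -5.333 cm gives d_i2 = 2.930 cm.
m_2 = -(2.930)/(-5.333) = 0.5493.
Total m = m_1 x m_2 = (-0.6667)(0.5493) = -0.3662.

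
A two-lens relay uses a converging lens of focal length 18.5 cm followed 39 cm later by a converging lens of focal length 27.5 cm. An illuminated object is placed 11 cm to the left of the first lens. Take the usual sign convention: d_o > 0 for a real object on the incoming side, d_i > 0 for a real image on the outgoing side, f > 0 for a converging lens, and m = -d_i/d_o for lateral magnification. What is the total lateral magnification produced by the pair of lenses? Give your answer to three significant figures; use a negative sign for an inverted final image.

-1.76

Lens 1: 1/d_i1 = 1/f_1 - 1/d_o1 = 1/18.5 - 1/11 = -0.03686 cm^-1, so d_i1 = -27.133 cm.
m_1 = -(-27.133)/11 = 2.4667.
With d_i1 < 0 the first image is virtual and lies on the object side; the object distance for lens 2 is d_o2 = 39 - (-27.133) = 66.133 cm.
Lens 2: 1/d_i2 = 1/f_2 - 1/d_o2 = 1/27.5 - 1/(66.133) = 0.02124 cm^-1, so d_i2 = 47.075 cm.
m_2 = -(47.075)/(66.133) = -0.7118.
Total m = m_1 x m_2 = (2.4667)(-0.7118) = -1.7558.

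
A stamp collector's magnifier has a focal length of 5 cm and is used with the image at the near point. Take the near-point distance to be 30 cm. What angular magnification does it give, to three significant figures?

7.00

M = 1 + D/f = 1 + 30/5 = 7.000.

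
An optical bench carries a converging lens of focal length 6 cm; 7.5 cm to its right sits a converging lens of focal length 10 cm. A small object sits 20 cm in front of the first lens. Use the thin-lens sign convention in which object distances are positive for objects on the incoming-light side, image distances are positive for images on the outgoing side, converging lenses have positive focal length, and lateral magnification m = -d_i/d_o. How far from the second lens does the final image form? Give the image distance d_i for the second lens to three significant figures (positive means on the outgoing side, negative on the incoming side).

0.968 cm

Lens 1: 1/d_i1 = 1/f_1 - 1/d_o1 = 1/6 - 1/20 = 0.11667 cm^-1, so d_i1 = 8.571 cm.
This image would form 8.571 cm past lens 1, i.e. 1.071 cm beyond lens 2, so it is a virtual object for lens 2: d_o2 = 7.5 - 8.571 = -1.071 cm.
Lens 2: 1/d_i2 = 1/f_2 - 1/d_o2 = 1/10 - 1/(-1.071) = 1.03333 cm^-1, so d_i2 = 0.968 cm.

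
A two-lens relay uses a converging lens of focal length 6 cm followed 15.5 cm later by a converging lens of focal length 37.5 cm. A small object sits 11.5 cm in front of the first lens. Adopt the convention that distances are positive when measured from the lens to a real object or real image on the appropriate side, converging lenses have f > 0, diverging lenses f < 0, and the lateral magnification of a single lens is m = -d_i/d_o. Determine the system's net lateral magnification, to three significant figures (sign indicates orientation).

-1.18

Lens 1: 1/d_i1 = 1/f_1 - 1/d_o1 = 1/6 - 1/11.5 = 0.07971 cm^-1, so d_i1 = 12.545 cm.
m_1 = -(12.545)/11.5 = -1.0909.
Object distance for lens 2: d_o2 = 15.5 - 12.545 = 2.955 cm.
Lens 2: 1/d_i2 = 1/f_2 - 1/d_o2 = 1/37.5 - 1/(2.955) = -0.31179 cm^-1, so d_i2 = -3.207 cm.
m_2 = -(-3.207)/(2.955) = 1.0855.
Total m = m_1 x m_2 = (-1.0909)(1.0855) = -1.1842.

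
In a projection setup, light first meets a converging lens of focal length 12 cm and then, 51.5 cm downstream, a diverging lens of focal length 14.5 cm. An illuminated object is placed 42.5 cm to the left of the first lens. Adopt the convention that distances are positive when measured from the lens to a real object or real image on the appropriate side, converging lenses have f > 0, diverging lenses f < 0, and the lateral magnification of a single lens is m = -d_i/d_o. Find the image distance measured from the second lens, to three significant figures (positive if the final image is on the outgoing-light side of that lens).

-10.2 cm

First lens: d_i1 = 1/(1/12 - 1/42.5) = 16.721 cm.
Object distance for lens 2: d_o2 = 51.5 - 16.721 = 34.779 cm.
Second lens: d_i2 = 1/(1/(-14.5) - 1/(34.779)) = -10.233 cm.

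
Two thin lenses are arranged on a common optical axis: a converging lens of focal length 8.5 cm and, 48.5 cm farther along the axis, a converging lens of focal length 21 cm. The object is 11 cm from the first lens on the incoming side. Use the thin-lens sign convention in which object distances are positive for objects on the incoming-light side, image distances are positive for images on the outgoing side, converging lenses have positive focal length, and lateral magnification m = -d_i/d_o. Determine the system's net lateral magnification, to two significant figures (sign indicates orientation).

Lens 1: 1/d_i1 = 1/f_1 - 1/d_o1 = 1/8.5 - 1/11 = 0.02674 cm^-1, so d_i1 = 37.400 cm.
m_1 = -(37.400)/11 = -3.4000.
The intermediate image is 37.400 cm to the right of lens 1, so d_o2 = L - d_i1 = 48.5 - 37.400 = 11.100 cm.
Lens 2: 1/d_i2 = 1/f_2 - 1/d_o2 = 1/21 - 1/(11.100) = -0.04247 cm^-1, so d_i2 = -23.545 cm.
m_2 = -(-23.545)/(11.100) = 2.1212.
The system's lateral magnification is m_1 m_2 = (-3.4000)(2.1212) = -7.2121.

-7.2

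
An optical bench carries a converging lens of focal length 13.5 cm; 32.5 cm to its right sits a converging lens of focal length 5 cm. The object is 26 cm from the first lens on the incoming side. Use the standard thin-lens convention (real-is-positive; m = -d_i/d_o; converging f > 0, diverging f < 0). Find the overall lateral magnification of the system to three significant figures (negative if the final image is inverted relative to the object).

-9.31

Applying the thin-lens equation to the first lens, 1/13.5 = 1/26 + 1/d_i1, which gives d_i1 = 28.080 cm.
Its lateral magnification is m_1 = -d_i1/d_o1 = -(28.080)/26 = -1.0800.
That image sits 4.420 cm in front of the second lens, so d_o2 = 4.420 cm.
Applying the thin-lens equation again with f_2 = 5 cm and d_o2 = 4.420 cm gives d_i2 = -38.103 cm.
m_2 = -(-38.103)/(4.420) = 8.6207.
The system's lateral magnification is m_1 m_2 = (-1.0800)(8.6207) = -9.3103.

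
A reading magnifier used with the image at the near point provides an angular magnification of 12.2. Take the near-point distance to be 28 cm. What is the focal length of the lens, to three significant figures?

2.50 cm

For the image at the near point, M = 1 + D/f.
f = D/(M - 1) = 28/(12.2 - 1) = 2.500 cm.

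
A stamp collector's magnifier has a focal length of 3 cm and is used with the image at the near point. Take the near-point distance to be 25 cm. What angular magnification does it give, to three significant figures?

M = 1 + D/f = 1 + 25/3 = 9.333.

9.33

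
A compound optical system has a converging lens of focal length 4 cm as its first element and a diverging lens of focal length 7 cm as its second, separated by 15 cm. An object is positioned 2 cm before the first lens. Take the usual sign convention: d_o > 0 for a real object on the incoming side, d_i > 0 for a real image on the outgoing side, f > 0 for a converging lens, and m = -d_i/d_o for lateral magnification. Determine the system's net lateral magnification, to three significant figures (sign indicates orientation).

0.538

First lens: d_i1 = 1/(1/4 - 1/2) = -4.000 cm.
m_1 = -(-4.000)/2 = 2.0000.
The intermediate image is virtual, 4.000 cm to the left of lens 1, so d_o2 = L - d_i1 = 15 - (-4.000) = 19.000 cm.
Second lens: d_i2 = 1/(1/(-7) - 1/(19.000)) = -5.115 cm.
m_2 = -(-5.115)/(19.000) = 0.2692.
Overall magnification: m = m_1 m_2 = 0.5385.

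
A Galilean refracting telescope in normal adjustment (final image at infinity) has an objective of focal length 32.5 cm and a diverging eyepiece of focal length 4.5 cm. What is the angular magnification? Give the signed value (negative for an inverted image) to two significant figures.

M = -f_obj/f_eye = -32.5/(-4.5) = 7.222.

7.2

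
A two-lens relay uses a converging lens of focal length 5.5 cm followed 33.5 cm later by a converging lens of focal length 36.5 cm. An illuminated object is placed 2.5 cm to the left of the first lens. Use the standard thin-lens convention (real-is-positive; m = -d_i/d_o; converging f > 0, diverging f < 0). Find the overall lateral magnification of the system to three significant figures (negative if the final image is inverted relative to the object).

-42.3

Lens 1: 1/d_i1 = 1/f_1 - 1/d_o1 = 1/5.5 - 1/2.5 = -0.21818 cm^-1, so d_i1 = -4.583 cm.
m_1 = -(-4.583)/2.5 = 1.8333.
With d_i1 < 0 the first image is virtual and lies on the object side; the object distance for lens 2 is d_o2 = 33.5 - (-4.583) = 38.083 cm.
Lens 2: 1/d_i2 = 1/f_2 - 1/d_o2 = 1/36.5 - 1/(38.083) = 0.00114 cm^-1, so d_i2 = 877.921 cm.
m_2 = -(877.921)/(38.083) = -23.0526.
The system's lateral magnification is m_1 m_2 = (1.8333)(-23.0526) = -42.2632.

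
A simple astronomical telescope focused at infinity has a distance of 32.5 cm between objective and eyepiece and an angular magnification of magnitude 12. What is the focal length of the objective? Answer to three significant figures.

In normal adjustment the tube length equals f_obj + f_eye and |M| = f_obj/f_eye.
So f_obj = 12 f_eye and 12 f_eye + f_eye = 32.5 cm, giving f_eye = 32.5/13 = 2.500 cm and f_obj = 30.000 cm.

30.0 cm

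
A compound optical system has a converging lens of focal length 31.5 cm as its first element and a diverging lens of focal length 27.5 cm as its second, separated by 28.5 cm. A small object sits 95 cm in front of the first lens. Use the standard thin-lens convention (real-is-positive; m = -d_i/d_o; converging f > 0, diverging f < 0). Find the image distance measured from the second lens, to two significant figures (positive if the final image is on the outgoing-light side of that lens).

58 cm

Lens 1: 1/d_i1 = 1/f_1 - 1/d_o1 = 1/31.5 - 1/95 = 0.02122 cm^-1, so d_i1 = 47.126 cm.
Since 47.126 cm > 28.5 cm, the first image lies past the second lens and serves as a virtual object: d_o2 = L - d_i1 = -18.626 cm.
Lens 2: 1/d_i2 = 1/f_2 - 1/d_o2 = 1/(-27.5) - 1/(-18.626) = 0.01732 cm^-1, so d_i2 = 57.721 cm.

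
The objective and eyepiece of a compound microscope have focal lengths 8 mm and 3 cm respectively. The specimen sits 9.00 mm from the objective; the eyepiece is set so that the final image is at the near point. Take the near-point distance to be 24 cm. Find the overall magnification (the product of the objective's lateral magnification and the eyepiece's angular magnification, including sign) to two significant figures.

Convert to cm: f_obj = 8 mm = 0.8 cm; d_o = 9.00 mm = 0.90 cm.
Objective: 1/d_i = 1/f_obj - 1/d_o = 1/0.8 - 1/0.90 = 0.13889 cm^-1, so d_i = 7.200 cm.
m_obj = -d_i/d_o = -7.200/0.90 = -8.000.
Eyepiece angular magnification (image at near point): M_eye = 1 + D/f_e = 1 + 24/3 = 9.000.
Overall M = m_obj x M_eye = (-8.000)(9.000) = -72.00.

-72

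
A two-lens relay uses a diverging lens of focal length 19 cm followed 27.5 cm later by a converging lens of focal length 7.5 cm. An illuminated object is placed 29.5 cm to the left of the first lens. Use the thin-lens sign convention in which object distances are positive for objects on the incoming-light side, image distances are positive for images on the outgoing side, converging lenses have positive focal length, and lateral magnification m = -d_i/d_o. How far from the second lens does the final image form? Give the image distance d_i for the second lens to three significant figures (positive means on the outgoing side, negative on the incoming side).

9.28 cm

Lens 1: 1/d_i1 = 1/f_1 - 1/d_o1 = 1/(-19) - 1/29.5 = -0.08653 cm^-1, so d_i1 = -11.557 cm.
The intermediate image is virtual, 11.557 cm to the left of lens 1, so d_o2 = L - d_i1 = 27.5 - (-11.557) = 39.057 cm.
Lens 2: 1/d_i2 = 1/f_2 - 1/d_o2 = 1/7.5 - 1/(39.057) = 0.10773 cm^-1, so d_i2 = 9.283 cm.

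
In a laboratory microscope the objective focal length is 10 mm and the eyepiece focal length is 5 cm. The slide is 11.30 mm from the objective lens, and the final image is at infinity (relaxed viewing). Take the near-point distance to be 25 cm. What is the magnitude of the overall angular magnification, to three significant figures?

Convert to cm: f_obj = 10 mm = 1 cm; d_o = 11.30 mm = 1.13 cm.
Objective: 1/d_i = 1/f_obj - 1/d_o = 1/1 - 1/1.13 = 0.11504 cm^-1, so d_i = 8.692 cm.
m_obj = -d_i/d_o = -8.692/1.13 = -7.692.
Eyepiece angular magnification (image at infinity): M_eye = D/f_e = 25/5 = 5.000.
Overall M = m_obj x M_eye = (-7.692)(5.000) = -38.46.
|M| = 38.46.

38.5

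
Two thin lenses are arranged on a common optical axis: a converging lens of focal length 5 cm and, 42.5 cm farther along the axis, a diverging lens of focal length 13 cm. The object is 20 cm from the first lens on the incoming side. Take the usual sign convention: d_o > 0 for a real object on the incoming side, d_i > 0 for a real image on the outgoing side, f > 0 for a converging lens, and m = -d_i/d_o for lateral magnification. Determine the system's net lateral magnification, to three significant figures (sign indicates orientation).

-0.0887

First lens: d_i1 = 1/(1/5 - 1/20) = 6.667 cm.
m_1 = -(6.667)/20 = -0.3333.
The intermediate image is 6.667 cm to the right of lens 1, so d_o2 = L - d_i1 = 42.5 - 6.667 = 35.833 cm.
Second lens: d_i2 = 1/(1/(-13) - 1/(35.833)) = -9.539 cm.
m_2 = -(-9.539)/(35.833) = 0.2662.
The system's lateral magnification is m_1 m_2 = (-0.3333)(0.2662) = -0.0887.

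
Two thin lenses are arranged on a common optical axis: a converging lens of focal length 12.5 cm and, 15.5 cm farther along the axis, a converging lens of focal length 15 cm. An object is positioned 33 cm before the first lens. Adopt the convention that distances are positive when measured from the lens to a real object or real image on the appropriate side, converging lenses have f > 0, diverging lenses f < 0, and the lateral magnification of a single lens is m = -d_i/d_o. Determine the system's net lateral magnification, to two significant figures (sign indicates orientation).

First lens: d_i1 = 1/(1/12.5 - 1/33) = 20.122 cm.
m_1 = -(20.122)/33 = -0.6098.
This image would form 20.122 cm past lens 1, i.e. 4.622 cm beyond lens 2, so it is a virtual object for lens 2: d_o2 = 15.5 - 20.122 = -4.622 cm.
Second lens: d_i2 = 1/(1/15 - 1/(-4.622)) = 3.533 cm.
m_2 = -(3.533)/(-4.622) = 0.7644.
The system's lateral magnification is m_1 m_2 = (-0.6098)(0.7644) = -0.4661.

-0.47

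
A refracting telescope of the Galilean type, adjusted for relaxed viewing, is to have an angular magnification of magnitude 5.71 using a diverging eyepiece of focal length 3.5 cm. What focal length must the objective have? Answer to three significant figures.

|M| = f_obj/|f_eye|, so f_obj = |M| x |f_eye| = 5.71 x 3.5 = 19.985 cm.

20.0 cm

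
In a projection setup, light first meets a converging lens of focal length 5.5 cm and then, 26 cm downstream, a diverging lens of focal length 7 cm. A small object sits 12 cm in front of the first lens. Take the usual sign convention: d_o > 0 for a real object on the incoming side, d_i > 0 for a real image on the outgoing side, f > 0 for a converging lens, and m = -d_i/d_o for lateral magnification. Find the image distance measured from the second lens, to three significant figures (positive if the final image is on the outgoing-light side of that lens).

Lens 1: 1/d_i1 = 1/f_1 - 1/d_o1 = 1/5.5 - 1/12 = 0.09848 cm^-1, so d_i1 = 10.154 cm.
That image sits 15.846 cm in front of the second lens, so d_o2 = 15.846 cm.
Lens 2: 1/d_i2 = 1/f_2 - 1/d_o2 = 1/(-7) - 1/(15.846) = -0.20596 cm^-1, so d_i2 = -4.855 cm.

-4.86 cm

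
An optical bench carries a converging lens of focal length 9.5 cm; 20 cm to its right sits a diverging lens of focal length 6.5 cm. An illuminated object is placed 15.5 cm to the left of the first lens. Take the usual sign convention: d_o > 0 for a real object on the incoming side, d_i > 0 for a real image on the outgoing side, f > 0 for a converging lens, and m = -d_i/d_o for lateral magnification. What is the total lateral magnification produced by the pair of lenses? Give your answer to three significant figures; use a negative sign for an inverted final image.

-5.26

First lens: d_i1 = 1/(1/9.5 - 1/15.5) = 24.542 cm.
m_1 = -(24.542)/15.5 = -1.5833.
Since 24.542 cm > 20 cm, the first image lies past the second lens and serves as a virtual object: d_o2 = L - d_i1 = -4.542 cm.
Second lens: d_i2 = 1/(1/(-6.5) - 1/(-4.542)) = 15.074 cm.
m_2 = -(15.074)/(-4.542) = 3.3191.
Overall magnification: m = m_1 m_2 = -5.2553.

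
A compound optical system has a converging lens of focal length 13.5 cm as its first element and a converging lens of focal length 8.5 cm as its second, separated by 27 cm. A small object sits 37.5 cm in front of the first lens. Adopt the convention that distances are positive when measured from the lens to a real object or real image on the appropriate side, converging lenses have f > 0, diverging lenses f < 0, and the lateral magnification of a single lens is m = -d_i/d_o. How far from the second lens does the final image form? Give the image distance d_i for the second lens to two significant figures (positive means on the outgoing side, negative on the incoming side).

-19 cm

First lens: d_i1 = 1/(1/13.5 - 1/37.5) = 21.094 cm.
Object distance for lens 2: d_o2 = 27 - 21.094 = 5.906 cm.
Second lens: d_i2 = 1/(1/8.5 - 1/(5.906)) = -19.355 cm.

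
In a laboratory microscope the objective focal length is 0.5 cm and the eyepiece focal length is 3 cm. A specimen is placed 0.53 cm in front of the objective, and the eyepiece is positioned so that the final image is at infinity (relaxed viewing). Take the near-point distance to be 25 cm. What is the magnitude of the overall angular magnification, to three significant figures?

139

Objective: 1/d_i = 1/f_obj - 1/d_o = 1/0.5 - 1/0.53 = 0.11321 cm^-1, so d_i = 8.833 cm.
m_obj = -d_i/d_o = -8.833/0.53 = -16.667.
Eyepiece angular magnification (image at infinity): M_eye = D/f_e = 25/3 = 8.333.
Overall M = m_obj x M_eye = (-16.667)(8.333) = -138.89.
|M| = 138.89.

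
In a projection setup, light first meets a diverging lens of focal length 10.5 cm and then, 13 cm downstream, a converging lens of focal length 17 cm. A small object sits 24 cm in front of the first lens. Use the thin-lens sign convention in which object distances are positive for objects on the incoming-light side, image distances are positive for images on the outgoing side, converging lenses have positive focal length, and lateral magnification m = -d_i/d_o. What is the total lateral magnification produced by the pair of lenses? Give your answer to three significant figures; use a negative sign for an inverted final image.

Lens 1: 1/d_i1 = 1/f_1 - 1/d_o1 = 1/(-10.5) - 1/24 = -0.13690 cm^-1, so d_i1 = -7.304 cm.
m_1 = -(-7.304)/24 = 0.3043.
The intermediate image is virtual, 7.304 cm to the left of lens 1, so d_o2 = L - d_i1 = 13 - (-7.304) = 20.304 cm.
Lens 2: 1/d_i2 = 1/f_2 - 1/d_o2 = 1/17 - 1/(20.304) = 0.00957 cm^-1, so d_i2 = 104.461 cm.
m_2 = -(104.461)/(20.304) = -5.1447.
Total m = m_1 x m_2 = (0.3043)(-5.1447) = -1.5658.

-1.57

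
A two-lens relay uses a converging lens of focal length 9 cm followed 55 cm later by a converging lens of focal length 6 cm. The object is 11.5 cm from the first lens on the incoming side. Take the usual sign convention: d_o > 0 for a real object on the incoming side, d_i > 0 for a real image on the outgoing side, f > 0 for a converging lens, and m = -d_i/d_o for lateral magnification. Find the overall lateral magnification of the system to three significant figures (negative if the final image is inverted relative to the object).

2.84

Applying the thin-lens equation to the first lens, 1/9 = 1/11.5 + 1/d_i1, which gives d_i1 = 41.400 cm.
Its lateral magnification is m_1 = -d_i1/d_o1 = -(41.400)/11.5 = -3.6000.
The intermediate image is 41.400 cm to the right of lens 1, so d_o2 = L - d_i1 = 55 - 41.400 = 13.600 cm.
Applying the thin-lens equation again with f_2 = 6 cm and d_o2 = 13.600 cm gives d_i2 = 10.737 cm.
m_2 = -(10.737)/(13.600) = -0.7895.
Overall magnification: m = m_1 m_2 = 2.8421.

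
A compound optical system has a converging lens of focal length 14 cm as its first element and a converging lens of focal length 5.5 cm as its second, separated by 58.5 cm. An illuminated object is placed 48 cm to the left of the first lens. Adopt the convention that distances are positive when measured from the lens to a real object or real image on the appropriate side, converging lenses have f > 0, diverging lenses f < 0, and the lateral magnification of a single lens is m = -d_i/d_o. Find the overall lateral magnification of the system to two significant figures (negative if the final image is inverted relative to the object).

Applying the thin-lens equation to the first lens, 1/14 = 1/48 + 1/d_i1, which gives d_i1 = 19.765 cm.
Its lateral magnification is m_1 = -d_i1/d_o1 = -(19.765)/48 = -0.4118.
The intermediate image is 19.765 cm to the right of lens 1, so d_o2 = L - d_i1 = 58.5 - 19.765 = 38.735 cm.
Applying the thin-lens equation again with f_2 = 5.5 cm and d_o2 = 38.735 cm gives d_i2 = 6.410 cm.
m_2 = -(6.410)/(38.735) = -0.1655.
The system's lateral magnification is m_1 m_2 = (-0.4118)(-0.1655) = 0.0681.

0.068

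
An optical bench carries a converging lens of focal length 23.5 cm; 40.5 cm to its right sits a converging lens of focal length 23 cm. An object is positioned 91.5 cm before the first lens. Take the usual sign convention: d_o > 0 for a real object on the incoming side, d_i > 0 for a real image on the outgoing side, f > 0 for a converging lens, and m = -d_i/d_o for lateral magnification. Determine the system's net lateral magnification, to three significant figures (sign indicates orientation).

First lens: d_i1 = 1/(1/23.5 - 1/91.5) = 31.621 cm.
m_1 = -(31.621)/91.5 = -0.3456.
The intermediate image is 31.621 cm to the right of lens 1, so d_o2 = L - d_i1 = 40.5 - 31.621 = 8.879 cm.
Second lens: d_i2 = 1/(1/23 - 1/(8.879)) = -14.461 cm.
m_2 = -(-14.461)/(8.879) = 1.6287.
Total m = m_1 x m_2 = (-0.3456)(1.6287) = -0.5629.

-0.563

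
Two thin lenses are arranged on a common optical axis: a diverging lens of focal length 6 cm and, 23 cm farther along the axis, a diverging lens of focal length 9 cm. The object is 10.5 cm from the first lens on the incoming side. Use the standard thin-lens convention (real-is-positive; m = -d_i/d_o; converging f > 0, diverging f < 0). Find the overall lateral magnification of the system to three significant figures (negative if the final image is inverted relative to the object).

0.0914

Lens 1: 1/d_i1 = 1/f_1 - 1/d_o1 = 1/(-6) - 1/10.5 = -0.26190 cm^-1, so d_i1 = -3.818 cm.
m_1 = -(-3.818)/10.5 = 0.3636.
With d_i1 < 0 the first image is virtual and lies on the object side; the object distance for lens 2 is d_o2 = 23 - (-3.818) = 26.818 cm.
Lens 2: 1/d_i2 = 1/f_2 - 1/d_o2 = 1/(-9) - 1/(26.818) = -0.14840 cm^-1, so d_i2 = -6.739 cm.
m_2 = -(-6.739)/(26.818) = 0.2513.
Total m = m_1 x m_2 = (0.3636)(0.2513) = 0.0914.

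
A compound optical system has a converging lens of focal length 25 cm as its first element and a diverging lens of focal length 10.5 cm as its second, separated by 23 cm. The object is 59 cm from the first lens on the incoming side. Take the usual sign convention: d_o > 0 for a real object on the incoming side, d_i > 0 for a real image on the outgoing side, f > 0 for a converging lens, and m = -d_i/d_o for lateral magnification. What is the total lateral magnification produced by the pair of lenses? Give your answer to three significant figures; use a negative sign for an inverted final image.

0.781

First lens: d_i1 = 1/(1/25 - 1/59) = 43.382 cm.
m_1 = -(43.382)/59 = -0.7353.
This image would form 43.382 cm past lens 1, i.e. 20.382 cm beyond lens 2, so it is a virtual object for lens 2: d_o2 = 23 - 43.382 = -20.382 cm.
Second lens: d_i2 = 1/(1/(-10.5) - 1/(-20.382)) = -21.656 cm.
m_2 = -(-21.656)/(-20.382) = -1.0625.
Total m = m_1 x m_2 = (-0.7353)(-1.0625) = 0.7813.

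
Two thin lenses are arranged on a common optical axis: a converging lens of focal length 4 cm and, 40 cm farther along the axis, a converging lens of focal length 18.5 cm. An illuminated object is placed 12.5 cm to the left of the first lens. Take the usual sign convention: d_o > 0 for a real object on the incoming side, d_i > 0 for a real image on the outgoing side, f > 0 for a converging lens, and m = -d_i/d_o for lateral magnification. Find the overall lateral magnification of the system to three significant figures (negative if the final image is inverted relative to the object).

Applying the thin-lens equation to the first lens, 1/4 = 1/12.5 + 1/d_i1, which gives d_i1 = 5.882 cm.
Its lateral magnification is m_1 = -d_i1/d_o1 = -(5.882)/12.5 = -0.4706.
The intermediate image is 5.882 cm to the right of lens 1, so d_o2 = L - d_i1 = 40 - 5.882 = 34.118 cm.
Applying the thin-lens equation again with f_2 = 18.5 cm and d_o2 = 34.118 cm gives d_i2 = 40.414 cm.
m_2 = -(40.414)/(34.118) = -1.1846.
The system's lateral magnification is m_1 m_2 = (-0.4706)(-1.1846) = 0.5574.

0.557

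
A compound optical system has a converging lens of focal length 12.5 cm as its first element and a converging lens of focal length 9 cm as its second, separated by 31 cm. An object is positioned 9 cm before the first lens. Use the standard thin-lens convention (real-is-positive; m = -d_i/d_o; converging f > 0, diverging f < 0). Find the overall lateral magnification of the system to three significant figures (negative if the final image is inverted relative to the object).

Applying the thin-lens equation to the first lens, 1/12.5 = 1/9 + 1/d_i1, which gives d_i1 = -32.143 cm.
Its lateral magnification is m_1 = -d_i1/d_o1 = -(-32.143)/9 = 3.5714.
With d_i1 < 0 the first image is virtual and lies on the object side; the object distance for lens 2 is d_o2 = 31 - (-32.143) = 63.143 cm.
Applying the thin-lens equation again with f_2 = 9 cm and d_o2 = 63.143 cm gives d_i2 = 10.496 cm.
m_2 = -(10.496)/(63.143) = -0.1662.
The system's lateral magnification is m_1 m_2 = (3.5714)(-0.1662) = -0.5937.

-0.594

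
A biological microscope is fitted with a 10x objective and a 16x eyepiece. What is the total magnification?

160

The overall magnification of a compound microscope is the product of the objective and eyepiece magnifications:
M = M_obj x M_eye = 10 x 16 = 160.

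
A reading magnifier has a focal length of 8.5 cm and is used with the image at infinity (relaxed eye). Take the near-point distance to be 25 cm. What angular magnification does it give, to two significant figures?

2.9

M = D/f = 25/8.5 = 2.941.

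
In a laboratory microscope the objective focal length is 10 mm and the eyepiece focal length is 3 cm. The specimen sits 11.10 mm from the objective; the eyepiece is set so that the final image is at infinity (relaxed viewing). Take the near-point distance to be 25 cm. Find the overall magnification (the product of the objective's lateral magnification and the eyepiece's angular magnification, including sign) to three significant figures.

Convert to cm: f_obj = 10 mm = 1 cm; d_o = 11.10 mm = 1.11 cm.
Objective: 1/d_i = 1/f_obj - 1/d_o = 1/1 - 1/1.11 = 0.09910 cm^-1, so d_i = 10.091 cm.
m_obj = -d_i/d_o = -10.091/1.11 = -9.091.
Eyepiece angular magnification (image at infinity): M_eye = D/f_e = 25/3 = 8.333.
Overall M = m_obj x M_eye = (-9.091)(8.333) = -75.76.

-75.8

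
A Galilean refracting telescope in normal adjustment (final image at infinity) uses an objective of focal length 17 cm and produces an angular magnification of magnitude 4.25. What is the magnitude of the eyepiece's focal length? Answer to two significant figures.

|M| = f_obj/|f_eye|, so |f_eye| = f_obj/|M| = 17/4.25 = 4.000 cm.
(The eyepiece is diverging, so its signed focal length is -4.000 cm.)

4.0 cm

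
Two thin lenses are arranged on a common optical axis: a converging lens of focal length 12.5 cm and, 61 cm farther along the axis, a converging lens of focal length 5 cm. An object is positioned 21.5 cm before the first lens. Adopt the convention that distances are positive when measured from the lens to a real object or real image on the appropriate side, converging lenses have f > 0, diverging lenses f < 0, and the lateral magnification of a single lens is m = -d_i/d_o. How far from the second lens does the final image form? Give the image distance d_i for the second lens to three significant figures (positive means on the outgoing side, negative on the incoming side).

5.96 cm

First lens: d_i1 = 1/(1/12.5 - 1/21.5) = 29.861 cm.
Object distance for lens 2: d_o2 = 61 - 29.861 = 31.139 cm.
Second lens: d_i2 = 1/(1/5 - 1/(31.139)) = 5.956 cm.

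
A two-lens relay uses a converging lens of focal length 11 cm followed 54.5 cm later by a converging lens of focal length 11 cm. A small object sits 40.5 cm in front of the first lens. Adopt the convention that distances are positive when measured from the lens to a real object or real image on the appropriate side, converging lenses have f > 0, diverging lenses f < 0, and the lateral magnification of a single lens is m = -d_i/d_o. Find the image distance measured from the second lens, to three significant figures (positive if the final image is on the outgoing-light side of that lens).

15.3 cm

First lens: d_i1 = 1/(1/11 - 1/40.5) = 15.102 cm.
The intermediate image is 15.102 cm to the right of lens 1, so d_o2 = L - d_i1 = 54.5 - 15.102 = 39.398 cm.
Second lens: d_i2 = 1/(1/11 - 1/(39.398)) = 15.261 cm.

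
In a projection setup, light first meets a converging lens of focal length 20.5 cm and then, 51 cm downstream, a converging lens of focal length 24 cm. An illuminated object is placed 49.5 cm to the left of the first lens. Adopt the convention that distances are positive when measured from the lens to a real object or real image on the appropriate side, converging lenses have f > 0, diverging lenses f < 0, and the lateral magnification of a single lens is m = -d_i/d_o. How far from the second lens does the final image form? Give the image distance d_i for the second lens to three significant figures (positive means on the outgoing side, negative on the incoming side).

Applying the thin-lens equation to the first lens, 1/20.5 = 1/49.5 + 1/d_i1, which gives d_i1 = 34.991 cm.
That image sits 16.009 cm in front of the second lens, so d_o2 = 16.009 cm.
Applying the thin-lens equation again with f_2 = 24 cm and d_o2 = 16.009 cm gives d_i2 = -48.078 cm.

-48.1 cm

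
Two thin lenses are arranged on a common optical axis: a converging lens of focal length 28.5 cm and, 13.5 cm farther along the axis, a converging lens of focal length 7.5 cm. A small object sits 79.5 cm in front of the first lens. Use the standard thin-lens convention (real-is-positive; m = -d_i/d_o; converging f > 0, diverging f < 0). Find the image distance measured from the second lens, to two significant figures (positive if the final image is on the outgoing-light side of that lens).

6.0 cm

Applying the thin-lens equation to the first lens, 1/28.5 = 1/79.5 + 1/d_i1, which gives d_i1 = 44.426 cm.
Since 44.426 cm > 13.5 cm, the first image lies past the second lens and serves as a virtual object: d_o2 = L - d_i1 = -30.926 cm.
Applying the thin-lens equation again with f_2 = 7.5 cm and d_o2 = -30.926 cm gives d_i2 = 6.036 cm.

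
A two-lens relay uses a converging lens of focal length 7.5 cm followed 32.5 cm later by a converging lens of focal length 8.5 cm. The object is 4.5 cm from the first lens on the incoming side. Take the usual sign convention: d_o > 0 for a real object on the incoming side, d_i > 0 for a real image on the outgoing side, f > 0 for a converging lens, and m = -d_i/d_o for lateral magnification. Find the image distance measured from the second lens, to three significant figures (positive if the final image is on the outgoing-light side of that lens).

10.5 cm

Applying the thin-lens equation to the first lens, 1/7.5 = 1/4.5 + 1/d_i1, which gives d_i1 = -11.250 cm.
With d_i1 < 0 the first image is virtual and lies on the object side; the object distance for lens 2 is d_o2 = 32.5 - (-11.250) = 43.750 cm.
Applying the thin-lens equation again with f_2 = 8.5 cm and d_o2 = 43.750 cm gives d_i2 = 10.550 cm.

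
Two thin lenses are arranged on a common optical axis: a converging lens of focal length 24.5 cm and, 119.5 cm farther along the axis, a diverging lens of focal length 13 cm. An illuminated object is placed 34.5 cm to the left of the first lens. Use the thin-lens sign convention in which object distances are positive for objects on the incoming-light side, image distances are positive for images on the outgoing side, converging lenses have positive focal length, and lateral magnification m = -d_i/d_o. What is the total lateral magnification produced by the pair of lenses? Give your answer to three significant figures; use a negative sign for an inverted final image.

-0.664

Lens 1: 1/d_i1 = 1/f_1 - 1/d_o1 = 1/24.5 - 1/34.5 = 0.01183 cm^-1, so d_i1 = 84.525 cm.
m_1 = -(84.525)/34.5 = -2.4500.
Object distance for lens 2: d_o2 = 119.5 - 84.525 = 34.975 cm.
Lens 2: 1/d_i2 = 1/f_2 - 1/d_o2 = 1/(-13) - 1/(34.975) = -0.10551 cm^-1, so d_i2 = -9.477 cm.
m_2 = -(-9.477)/(34.975) = 0.2710.
Overall magnification: m = m_1 m_2 = -0.6639.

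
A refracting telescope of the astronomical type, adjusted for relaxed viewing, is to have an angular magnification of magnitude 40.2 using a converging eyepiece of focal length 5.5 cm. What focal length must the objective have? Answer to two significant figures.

220 cm

|M| = f_obj/|f_eye|, so f_obj = |M| x |f_eye| = 40.2 x 5.5 = 221.100 cm.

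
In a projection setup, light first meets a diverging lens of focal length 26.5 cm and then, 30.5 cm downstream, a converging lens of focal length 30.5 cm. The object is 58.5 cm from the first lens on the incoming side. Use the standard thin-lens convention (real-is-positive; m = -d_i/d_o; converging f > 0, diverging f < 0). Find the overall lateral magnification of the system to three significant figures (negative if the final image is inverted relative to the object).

First lens: d_i1 = 1/(1/(-26.5) - 1/58.5) = -18.238 cm.
m_1 = -(-18.238)/58.5 = 0.3118.
The intermediate image is virtual, 18.238 cm to the left of lens 1, so d_o2 = L - d_i1 = 30.5 - (-18.238) = 48.738 cm.
Second lens: d_i2 = 1/(1/30.5 - 1/(48.738)) = 81.505 cm.
m_2 = -(81.505)/(48.738) = -1.6723.
Overall magnification: m = m_1 m_2 = -0.5214.

-0.521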